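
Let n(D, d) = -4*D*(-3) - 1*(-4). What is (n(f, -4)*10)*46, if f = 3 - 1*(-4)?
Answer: 40480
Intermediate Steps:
f = 7 (f = 3 + 4 = 7)
n(D, d) = 4 + 12*D (n(D, d) = 12*D + 4 = 4 + 12*D)
(n(f, -4)*10)*46 = ((4 + 12*7)*10)*46 = ((4 + 84)*10)*46 = (88*10)*46 = 880*46 = 40480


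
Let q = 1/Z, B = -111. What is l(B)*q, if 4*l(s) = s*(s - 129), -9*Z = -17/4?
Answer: 239760/17 ≈ 14104.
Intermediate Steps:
Z = 17/36 (Z = -(-17)/(9*4) = -1/9*(-17/4) = 17/36 ≈ 0.47222)
l(s) = s*(-129 + s)/4 (l(s) = (s*(s - 129))/4 = (s*(-129 + s))/4 = s*(-129 + s)/4)
q = 36/17 (q = 1/(17/36) = 36/17 ≈ 2.1176)
l(B)*q = ((1/4)*(-111)*(-129 - 111))*(36/17) = ((1/4)*(-111)*(-240))*(36/17) = 6660*(36/17) = 239760/17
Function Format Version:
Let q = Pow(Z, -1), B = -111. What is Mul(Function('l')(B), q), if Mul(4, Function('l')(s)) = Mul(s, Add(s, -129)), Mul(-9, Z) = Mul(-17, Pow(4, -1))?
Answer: Rational(239760, 17) ≈ 14104.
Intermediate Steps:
Z = Rational(17, 36) (Z = Mul(Rational(-1, 9), Mul(-17, Pow(4, -1))) = Mul(Rational(-1, 9), Mul(-17, Rational(1, 4))) = Mul(Rational(-1, 9), Rational(-17, 4)) = Rational(17, 36) ≈ 0.47222)
Function('l')(s) = Mul(Rational(1, 4), s, Add(-129, s)) (Function('l')(s) = Mul(Rational(1, 4), Mul(s, Add(s, -129))) = Mul(Rational(1, 4), Mul(s, Add(-129, s))) = Mul(Rational(1, 4), s, Add(-129, s)))
q = Rational(36, 17) (q = Pow(Rational(17, 36), -1) = Rational(36, 17) ≈ 2.1176)
Mul(Function('l')(B), q) = Mul(Mul(Rational(1, 4), -111, Add(-129, -111)), Rational(36, 17)) = Mul(Mul(Rational(1, 4), -111, -240), Rational(36, 17)) = Mul(6660, Rational(36, 17)) = Rational(239760, 17)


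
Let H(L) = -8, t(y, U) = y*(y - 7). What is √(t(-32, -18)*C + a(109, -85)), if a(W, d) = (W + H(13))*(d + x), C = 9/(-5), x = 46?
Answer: 13*I*√915/5 ≈ 78.647*I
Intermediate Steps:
t(y, U) = y*(-7 + y)
C = -9/5 (C = 9*(-⅕) = -9/5 ≈ -1.8000)
a(W, d) = (-8 + W)*(46 + d) (a(W, d) = (W - 8)*(d + 46) = (-8 + W)*(46 + d))
√(t(-32, -18)*C + a(109, -85)) = √(-32*(-7 - 32)*(-9/5) + (-368 - 8*(-85) + 46*109 + 109*(-85))) = √(-32*(-39)*(-9/5) + (-368 + 680 + 5014 - 9265)) = √(1248*(-9/5) - 3939) = √(-11232/5 - 3939) = √(-30927/5) = 13*I*√915/5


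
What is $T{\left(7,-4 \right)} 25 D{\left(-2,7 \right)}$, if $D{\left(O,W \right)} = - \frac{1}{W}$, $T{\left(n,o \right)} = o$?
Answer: $\frac{100}{7} \approx 14.286$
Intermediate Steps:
$T{\left(7,-4 \right)} 25 D{\left(-2,7 \right)} = \left(-4\right) 25 \left(- \frac{1}{7}\right) = - 100 \left(\left(-1\right) \frac{1}{7}\right) = \left(-100\right) \left(- \frac{1}{7}\right) = \frac{100}{7}$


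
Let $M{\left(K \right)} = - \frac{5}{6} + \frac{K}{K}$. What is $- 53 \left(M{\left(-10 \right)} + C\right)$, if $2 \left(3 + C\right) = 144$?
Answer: $- \frac{21995}{6} \approx -3665.8$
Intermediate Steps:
$C = 69$ ($C = -3 + \frac{1}{2} \cdot 144 = -3 + 72 = 69$)
$M{\left(K \right)} = \frac{1}{6}$ ($M{\left(K \right)} = \left(-5\right) \frac{1}{6} + 1 = - \frac{5}{6} + 1 = \frac{1}{6}$)
$- 53 \left(M{\left(-10 \right)} + C\right) = - 53 \left(\frac{1}{6} + 69\right) = \left(-53\right) \frac{415}{6} = - \frac{21995}{6}$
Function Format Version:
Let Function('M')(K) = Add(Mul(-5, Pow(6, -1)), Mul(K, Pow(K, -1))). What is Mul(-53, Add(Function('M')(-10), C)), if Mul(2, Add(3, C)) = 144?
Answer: Rational(-21995, 6) ≈ -3665.8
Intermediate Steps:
C = 69 (C = Add(-3, Mul(Rational(1, 2), 144)) = Add(-3, 72) = 69)
Function('M')(K) = Rational(1, 6) (Function('M')(K) = Add(Mul(-5, Rational(1, 6)), 1) = Add(Rational(-5, 6), 1) = Rational(1, 6))
Mul(-53, Add(Function('M')(-10), C)) = Mul(-53, Add(Rational(1, 6), 69)) = Mul(-53, Rational(415, 6)) = Rational(-21995, 6)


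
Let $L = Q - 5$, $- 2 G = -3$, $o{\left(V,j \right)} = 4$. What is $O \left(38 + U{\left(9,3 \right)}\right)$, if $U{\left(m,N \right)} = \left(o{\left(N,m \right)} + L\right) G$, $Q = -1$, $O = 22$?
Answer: $770$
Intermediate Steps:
$G = \frac{3}{2}$ ($G = \left(- \frac{1}{2}\right) \left(-3\right) = \frac{3}{2} \approx 1.5$)
$L = -6$ ($L = -1 - 5 = -6$)
$U{\left(m,N \right)} = -3$ ($U{\left(m,N \right)} = \left(4 - 6\right) \frac{3}{2} = \left(-2\right) \frac{3}{2} = -3$)
$O \left(38 + U{\left(9,3 \right)}\right) = 22 \left(38 - 3\right) = 22 \cdot 35 = 770$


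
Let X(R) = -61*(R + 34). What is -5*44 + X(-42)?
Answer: 268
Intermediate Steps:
X(R) = -2074 - 61*R (X(R) = -61*(34 + R) = -2074 - 61*R)
-5*44 + X(-42) = -5*44 + (-2074 - 61*(-42)) = -220 + (-2074 + 2562) = -220 + 488 = 268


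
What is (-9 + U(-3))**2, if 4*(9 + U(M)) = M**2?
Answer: 3969/16 ≈ 248.06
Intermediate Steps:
U(M) = -9 + M**2/4
(-9 + U(-3))**2 = (-9 + (-9 + (1/4)*(-3)**2))**2 = (-9 + (-9 + (1/4)*9))**2 = (-9 + (-9 + 9/4))**2 = (-9 - 27/4)**2 = (-63/4)**2 = 3969/16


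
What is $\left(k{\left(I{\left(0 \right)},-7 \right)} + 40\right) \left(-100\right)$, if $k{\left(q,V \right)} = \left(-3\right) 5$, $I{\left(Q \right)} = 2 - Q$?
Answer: $-2500$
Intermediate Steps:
$k{\left(q,V \right)} = -15$
$\left(k{\left(I{\left(0 \right)},-7 \right)} + 40\right) \left(-100\right) = \left(-15 + 40\right) \left(-100\right) = 25 \left(-100\right) = -2500$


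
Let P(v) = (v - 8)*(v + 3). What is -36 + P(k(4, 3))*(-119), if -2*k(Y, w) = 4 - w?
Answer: 9971/4 ≈ 2492.8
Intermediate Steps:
k(Y, w) = -2 + w/2 (k(Y, w) = -(4 - w)/2 = -2 + w/2)
P(v) = (-8 + v)*(3 + v)
-36 + P(k(4, 3))*(-119) = -36 + (-24 + (-2 + (1/2)*3)**2 - 5*(-2 + (1/2)*3))*(-119) = -36 + (-24 + (-2 + 3/2)**2 - 5*(-2 + 3/2))*(-119) = -36 + (-24 + (-1/2)**2 - 5*(-1/2))*(-119) = -36 + (-24 + 1/4 + 5/2)*(-119) = -36 - 85/4*(-119) = -36 + 10115/4 = 9971/4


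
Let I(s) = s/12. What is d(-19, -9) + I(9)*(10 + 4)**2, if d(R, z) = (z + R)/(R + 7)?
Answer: 448/3 ≈ 149.33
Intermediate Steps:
I(s) = s/12 (I(s) = s*(1/12) = s/12)
d(R, z) = (R + z)/(7 + R)
d(-19, -9) + I(9)*(10 + 4)**2 = (-19 - 9)/(7 - 19) + ((1/12)*9)*(10 + 4)**2 = -28/(-12) + (3/4)*14**2 = -1/12*(-28) + (3/4)*196 = 7/3 + 147 = 448/3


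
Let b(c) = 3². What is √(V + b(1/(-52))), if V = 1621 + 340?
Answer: √1970 ≈ 44.385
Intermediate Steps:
V = 1961
b(c) = 9
√(V + b(1/(-52))) = √(1961 + 9) = √1970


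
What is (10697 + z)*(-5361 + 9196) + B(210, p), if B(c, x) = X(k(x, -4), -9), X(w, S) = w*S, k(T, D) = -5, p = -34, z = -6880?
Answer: 14638240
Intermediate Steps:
X(w, S) = S*w
B(c, x) = 45 (B(c, x) = -9*(-5) = 45)
(10697 + z)*(-5361 + 9196) + B(210, p) = (10697 - 6880)*(-5361 + 9196) + 45 = 3817*3835 + 45 = 14638195 + 45 = 14638240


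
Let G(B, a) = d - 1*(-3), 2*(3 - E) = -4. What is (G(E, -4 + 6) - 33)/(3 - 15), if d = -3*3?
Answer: 13/4 ≈ 3.2500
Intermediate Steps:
d = -9
E = 5 (E = 3 - ½*(-4) = 3 + 2 = 5)
G(B, a) = -6 (G(B, a) = -9 - 1*(-3) = -9 + 3 = -6)
(G(E, -4 + 6) - 33)/(3 - 15) = (-6 - 33)/(3 - 15) = -39/(-12) = -1/12*(-39) = 13/4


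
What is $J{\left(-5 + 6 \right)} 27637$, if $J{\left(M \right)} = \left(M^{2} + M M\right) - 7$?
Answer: $-138185$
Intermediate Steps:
$J{\left(M \right)} = -7 + 2 M^{2}$ ($J{\left(M \right)} = \left(M^{2} + M^{2}\right) - 7 = 2 M^{2} - 7 = -7 + 2 M^{2}$)
$J{\left(-5 + 6 \right)} 27637 = \left(-7 + 2 \left(-5 + 6\right)^{2}\right) 27637 = \left(-7 + 2 \cdot 1^{2}\right) 27637 = \left(-7 + 2 \cdot 1\right) 27637 = \left(-7 + 2\right) 27637 = \left(-5\right) 27637 = -138185$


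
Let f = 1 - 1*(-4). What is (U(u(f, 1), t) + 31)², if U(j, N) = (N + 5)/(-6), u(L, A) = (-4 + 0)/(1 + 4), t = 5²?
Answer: 676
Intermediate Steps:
f = 5 (f = 1 + 4 = 5)
t = 25
u(L, A) = -⅘ (u(L, A) = -4/5 = -4*⅕ = -⅘)
U(j, N) = -⅚ - N/6 (U(j, N) = (5 + N)*(-⅙) = -⅚ - N/6)
(U(u(f, 1), t) + 31)² = ((-⅚ - ⅙*25) + 31)² = ((-⅚ - 25/6) + 31)² = (-5 + 31)² = 26² = 676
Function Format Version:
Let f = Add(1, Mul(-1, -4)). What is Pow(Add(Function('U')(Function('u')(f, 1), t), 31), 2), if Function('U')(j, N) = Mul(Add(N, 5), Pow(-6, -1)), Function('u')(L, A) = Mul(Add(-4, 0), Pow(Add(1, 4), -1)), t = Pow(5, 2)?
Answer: 676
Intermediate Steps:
f = 5 (f = Add(1, 4) = 5)
t = 25
Function('u')(L, A) = Rational(-4, 5) (Function('u')(L, A) = Mul(-4, Pow(5, -1)) = Mul(-4, Rational(1, 5)) = Rational(-4, 5))
Function('U')(j, N) = Add(Rational(-5, 6), Mul(Rational(-1, 6), N)) (Function('U')(j, N) = Mul(Add(5, N), Rational(-1, 6)) = Add(Rational(-5, 6), Mul(Rational(-1, 6), N)))
Pow(Add(Function('U')(Function('u')(f, 1), t), 31), 2) = Pow(Add(Add(Rational(-5, 6), Mul(Rational(-1, 6), 25)), 31), 2) = Pow(Add(Add(Rational(-5, 6), Rational(-25, 6)), 31), 2) = Pow(Add(-5, 31), 2) = Pow(26, 2) = 676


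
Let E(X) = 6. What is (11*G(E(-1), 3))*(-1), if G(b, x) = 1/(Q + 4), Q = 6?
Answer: -11/10 ≈ -1.1000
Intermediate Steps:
G(b, x) = ⅒ (G(b, x) = 1/(6 + 4) = 1/10 = ⅒)
(11*G(E(-1), 3))*(-1) = (11*(⅒))*(-1) = (11/10)*(-1) = -11/10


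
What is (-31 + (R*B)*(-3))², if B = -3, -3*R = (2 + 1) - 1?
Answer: 1369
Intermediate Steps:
R = -⅔ (R = -((2 + 1) - 1)/3 = -(3 - 1)/3 = -⅓*2 = -⅔ ≈ -0.66667)
(-31 + (R*B)*(-3))² = (-31 - ⅔*(-3)*(-3))² = (-31 + 2*(-3))² = (-31 - 6)² = (-37)² = 1369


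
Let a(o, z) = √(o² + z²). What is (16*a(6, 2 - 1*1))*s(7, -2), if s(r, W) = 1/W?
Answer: -8*√37 ≈ -48.662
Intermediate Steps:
(16*a(6, 2 - 1*1))*s(7, -2) = (16*√(6² + (2 - 1*1)²))/(-2) = (16*√(36 + (2 - 1)²))*(-½) = (16*√(36 + 1²))*(-½) = (16*√(36 + 1))*(-½) = (16*√37)*(-½) = -8*√37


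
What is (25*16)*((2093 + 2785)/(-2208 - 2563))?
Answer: -1951200/4771 ≈ -408.97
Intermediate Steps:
(25*16)*((2093 + 2785)/(-2208 - 2563)) = 400*(4878/(-4771)) = 400*(4878*(-1/4771)) = 400*(-4878/4771) = -1951200/4771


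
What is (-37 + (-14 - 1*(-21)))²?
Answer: 900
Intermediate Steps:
(-37 + (-14 - 1*(-21)))² = (-37 + (-14 + 21))² = (-37 + 7)² = (-30)² = 900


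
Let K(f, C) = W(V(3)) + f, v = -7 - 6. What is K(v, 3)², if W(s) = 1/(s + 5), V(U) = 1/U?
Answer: 42025/256 ≈ 164.16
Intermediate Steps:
v = -13
W(s) = 1/(5 + s)
K(f, C) = 3/16 + f (K(f, C) = 1/(5 + 1/3) + f = 1/(5 + ⅓) + f = 1/(16/3) + f = 3/16 + f)
K(v, 3)² = (3/16 - 13)² = (-205/16)² = 42025/256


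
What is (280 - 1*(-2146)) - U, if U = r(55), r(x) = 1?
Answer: 2425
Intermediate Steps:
U = 1
(280 - 1*(-2146)) - U = (280 - 1*(-2146)) - 1*1 = (280 + 2146) - 1 = 2426 - 1 = 2425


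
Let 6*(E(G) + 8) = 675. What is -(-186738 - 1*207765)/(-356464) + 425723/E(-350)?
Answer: 303427395817/74500976 ≈ 4072.8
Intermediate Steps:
E(G) = 209/2 (E(G) = -8 + (1/6)*675 = -8 + 225/2 = 209/2)
-(-186738 - 1*207765)/(-356464) + 425723/E(-350) = -(-186738 - 1*207765)/(-356464) + 425723/(209/2) = -(-186738 - 207765)*(-1/356464) + 425723*(2/209) = -1*(-394503)*(-1/356464) + 851446/209 = 394503*(-1/356464) + 851446/209 = -394503/356464 + 851446/209 = 303427395817/74500976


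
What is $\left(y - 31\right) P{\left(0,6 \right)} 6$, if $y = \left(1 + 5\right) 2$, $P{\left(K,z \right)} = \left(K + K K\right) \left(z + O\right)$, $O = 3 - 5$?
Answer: $0$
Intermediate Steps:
$O = -2$
$P{\left(K,z \right)} = \left(-2 + z\right) \left(K + K^{2}\right)$ ($P{\left(K,z \right)} = \left(K + K K\right) \left(z - 2\right) = \left(K + K^{2}\right) \left(-2 + z\right) = \left(-2 + z\right) \left(K + K^{2}\right)$)
$y = 12$ ($y = 6 \cdot 2 = 12$)
$\left(y - 31\right) P{\left(0,6 \right)} 6 = \left(12 - 31\right) 0 \left(-2 + 6 - 0 + 0 \cdot 6\right) 6 = - 19 \cdot 0 \left(-2 + 6 + 0 + 0\right) 6 = - 19 \cdot 0 \cdot 4 \cdot 6 = - 19 \cdot 0 \cdot 6 = \left(-19\right) 0 = 0$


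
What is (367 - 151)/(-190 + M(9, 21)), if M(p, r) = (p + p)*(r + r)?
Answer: 108/283 ≈ 0.38163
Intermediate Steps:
M(p, r) = 4*p*r (M(p, r) = (2*p)*(2*r) = 4*p*r)
(367 - 151)/(-190 + M(9, 21)) = (367 - 151)/(-190 + 4*9*21) = 216/(-190 + 756) = 216/566 = 216*(1/566) = 108/283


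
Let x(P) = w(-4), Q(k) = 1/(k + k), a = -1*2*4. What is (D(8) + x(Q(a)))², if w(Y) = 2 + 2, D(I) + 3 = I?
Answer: 81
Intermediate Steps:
D(I) = -3 + I
w(Y) = 4
a = -8 (a = -2*4 = -8)
Q(k) = 1/(2*k)
x(P) = 4
(D(8) + x(Q(a)))² = ((-3 + 8) + 4)² = (5 + 4)² = 9² = 81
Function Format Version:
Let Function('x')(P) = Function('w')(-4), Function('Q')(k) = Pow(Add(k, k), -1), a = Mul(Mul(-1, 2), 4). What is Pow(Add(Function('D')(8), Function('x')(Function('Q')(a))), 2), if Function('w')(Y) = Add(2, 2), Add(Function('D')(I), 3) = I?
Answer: 81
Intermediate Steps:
Function('D')(I) = Add(-3, I)
Function('w')(Y) = 4
a = -8 (a = Mul(-2, 4) = -8)
Function('Q')(k) = Mul(Rational(1, 2), Pow(k, -1)) (Function('Q')(k) = Pow(Mul(2, k), -1) = Mul(Rational(1, 2), Pow(k, -1)))
Function('x')(P) = 4
Pow(Add(Function('D')(8), Function('x')(Function('Q')(a))), 2) = Pow(Add(Add(-3, 8), 4), 2) = Pow(Add(5, 4), 2) = Pow(9, 2) = 81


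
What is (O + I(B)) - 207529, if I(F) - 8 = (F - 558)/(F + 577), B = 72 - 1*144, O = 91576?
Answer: -11710571/101 ≈ -1.1595e+5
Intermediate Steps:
B = -72 (B = 72 - 144 = -72)
I(F) = 8 + (-558 + F)/(577 + F) (I(F) = 8 + (F - 558)/(F + 577) = 8 + (-558 + F)/(577 + F))
(O + I(B)) - 207529 = (91576 + (4058 + 9*(-72))/(577 - 72)) - 207529 = (91576 + (4058 - 648)/505) - 207529 = (91576 + (1/505)*3410) - 207529 = (91576 + 682/101) - 207529 = 9249858/101 - 207529 = -11710571/101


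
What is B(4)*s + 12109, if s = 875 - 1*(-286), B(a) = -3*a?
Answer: -1823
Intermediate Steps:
s = 1161 (s = 875 + 286 = 1161)
B(4)*s + 12109 = -3*4*1161 + 12109 = -12*1161 + 12109 = -13932 + 12109 = -1823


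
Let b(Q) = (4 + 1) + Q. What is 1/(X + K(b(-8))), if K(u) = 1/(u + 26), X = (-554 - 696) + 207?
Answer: -23/23988 ≈ -0.00095881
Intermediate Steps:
b(Q) = 5 + Q
X = -1043 (X = -1250 + 207 = -1043)
K(u) = 1/(26 + u)
1/(X + K(b(-8))) = 1/(-1043 + 1/(26 + (5 - 8))) = 1/(-1043 + 1/(26 - 3)) = 1/(-1043 + 1/23) = 1/(-23988/23) = -23/23988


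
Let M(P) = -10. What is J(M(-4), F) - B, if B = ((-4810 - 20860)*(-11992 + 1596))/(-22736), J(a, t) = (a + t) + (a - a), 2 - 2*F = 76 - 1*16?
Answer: 33247327/2842 ≈ 11699.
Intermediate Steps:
F = -29 (F = 1 - (76 - 1*16)/2 = 1 - (76 - 16)/2 = 1 - ½*60 = 1 - 30 = -29)
J(a, t) = a + t (J(a, t) = (a + t) + 0 = a + t)
B = -33358165/2842 (B = -25670*(-10396)*(-1/22736) = 266865320*(-1/22736) = -33358165/2842 ≈ -11738.)
J(M(-4), F) - B = (-10 - 29) - 1*(-33358165/2842) = -39 + 33358165/2842 = 33247327/2842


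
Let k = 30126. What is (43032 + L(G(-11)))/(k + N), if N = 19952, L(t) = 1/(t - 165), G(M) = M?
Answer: 7573631/8813728 ≈ 0.85930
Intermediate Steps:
L(t) = 1/(-165 + t)
(43032 + L(G(-11)))/(k + N) = (43032 + 1/(-165 - 11))/(30126 + 19952) = (43032 + 1/(-176))/50078 = (43032 - 1/176)*(1/50078) = (7573631/176)*(1/50078) = 7573631/8813728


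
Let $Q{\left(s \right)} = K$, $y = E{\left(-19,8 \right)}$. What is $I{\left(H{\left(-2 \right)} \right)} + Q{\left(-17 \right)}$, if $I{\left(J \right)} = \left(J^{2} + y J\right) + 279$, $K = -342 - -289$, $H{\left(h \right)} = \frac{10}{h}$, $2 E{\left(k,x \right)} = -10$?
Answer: $276$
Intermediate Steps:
$E{\left(k,x \right)} = -5$ ($E{\left(k,x \right)} = \frac{1}{2} \left(-10\right) = -5$)
$y = -5$
$K = -53$ ($K = -342 + 289 = -53$)
$Q{\left(s \right)} = -53$
$I{\left(J \right)} = 279 + J^{2} - 5 J$ ($I{\left(J \right)} = \left(J^{2} - 5 J\right) + 279 = 279 + J^{2} - 5 J$)
$I{\left(H{\left(-2 \right)} \right)} + Q{\left(-17 \right)} = \left(279 + \left(\frac{10}{-2}\right)^{2} - 5 \frac{10}{-2}\right) - 53 = \left(279 + \left(10 \left(- \frac{1}{2}\right)\right)^{2} - 5 \cdot 10 \left(- \frac{1}{2}\right)\right) - 53 = \left(279 + \left(-5\right)^{2} - -25\right) - 53 = \left(279 + 25 + 25\right) - 53 = 329 - 53 = 276$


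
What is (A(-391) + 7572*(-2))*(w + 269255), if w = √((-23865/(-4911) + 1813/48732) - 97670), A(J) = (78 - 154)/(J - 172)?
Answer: -2295667052980/563 - 4262998*I*√155383626171067147569/11228230473 ≈ -4.0776e+9 - 4.7327e+6*I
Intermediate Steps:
A(J) = -76/(-172 + J)
w = I*√155383626171067147569/39887142 (w = √((-23865*(-1/4911) + 1813*(1/48732)) - 97670) = √((7955/1637 + 1813/48732) - 97670) = √(390630941/79774284 - 97670) = √(-7791163687339/79774284) = I*√155383626171067147569/39887142 ≈ 312.51*I)
(A(-391) + 7572*(-2))*(w + 269255) = (-76/(-172 - 391) + 7572*(-2))*(I*√155383626171067147569/39887142 + 269255) = (-76/(-563) - 15144)*(269255 + I*√155383626171067147569/39887142) = (-76*(-1/563) - 15144)*(269255 + I*√155383626171067147569/39887142) = (76/563 - 15144)*(269255 + I*√155383626171067147569/39887142) = -8525996*(269255 + I*√155383626171067147569/39887142)/563 = -2295667052980/563 - 4262998*I*√155383626171067147569/11228230473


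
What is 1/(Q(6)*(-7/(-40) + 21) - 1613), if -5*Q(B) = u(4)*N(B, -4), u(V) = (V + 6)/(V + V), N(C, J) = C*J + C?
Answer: -80/121417 ≈ -0.00065889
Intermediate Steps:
N(C, J) = C + C*J
u(V) = (6 + V)/(2*V) (u(V) = (6 + V)/((2*V)) = (6 + V)*(1/(2*V)) = (6 + V)/(2*V))
Q(B) = 3*B/4 (Q(B) = -(½)*(6 + 4)/4*B*(1 - 4)/5 = -(½)*(¼)*10*B*(-3)/5 = -(-3*B)/4 = -(-3)*B/4 = 3*B/4)
1/(Q(6)*(-7/(-40) + 21) - 1613) = 1/(((¾)*6)*(-7/(-40) + 21) - 1613) = 1/(9*(-7*(-1/40) + 21)/2 - 1613) = 1/(9*(7/40 + 21)/2 - 1613) = 1/((9/2)*(847/40) - 1613) = 1/(7623/80 - 1613) = 1/(-121417/80) = -80/121417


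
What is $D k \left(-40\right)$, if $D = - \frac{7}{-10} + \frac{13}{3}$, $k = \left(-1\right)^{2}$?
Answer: $- \frac{604}{3} \approx -201.33$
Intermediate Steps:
$k = 1$
$D = \frac{151}{30}$ ($D = \left(-7\right) \left(- \frac{1}{10}\right) + 13 \cdot \frac{1}{3} = \frac{7}{10} + \frac{13}{3} = \frac{151}{30} \approx 5.0333$)
$D k \left(-40\right) = \frac{151}{30} \cdot 1 \left(-40\right) = \frac{151}{30} \left(-40\right) = - \frac{604}{3}$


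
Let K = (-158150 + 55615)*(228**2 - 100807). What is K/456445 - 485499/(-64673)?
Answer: 9256540849552/843419071 ≈ 10975.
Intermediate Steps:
K = 5006066305 (K = -102535*(51984 - 100807) = -102535*(-48823) = 5006066305)
K/456445 - 485499/(-64673) = 5006066305/456445 - 485499/(-64673) = 5006066305*(1/456445) - 485499*(-1/64673) = 1001213261/91289 + 69357/9239 = 9256540849552/843419071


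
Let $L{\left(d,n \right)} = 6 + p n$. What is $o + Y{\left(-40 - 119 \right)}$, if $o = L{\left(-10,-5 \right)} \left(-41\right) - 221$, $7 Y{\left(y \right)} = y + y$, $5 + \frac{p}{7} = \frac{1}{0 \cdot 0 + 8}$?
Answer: $- \frac{420451}{56} \approx -7508.1$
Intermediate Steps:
$p = - \frac{273}{8}$ ($p = -35 + \frac{7}{0 \cdot 0 + 8} = -35 + \frac{7}{0 + 8} = -35 + \frac{7}{8} = - \frac{273}{8} \approx -34.125$)
$Y{\left(y \right)} = \frac{2 y}{7}$ ($Y{\left(y \right)} = \frac{y + y}{7} = \frac{2 y}{7}$)
$L{\left(d,n \right)} = 6 - \frac{273 n}{8}$
$o = - \frac{59701}{8}$ ($o = \left(6 - - \frac{1365}{8}\right) \left(-41\right) - 221 = \left(6 + \frac{1365}{8}\right) \left(-41\right) - 221 = \frac{1413}{8} \left(-41\right) - 221 = - \frac{57933}{8} - 221 = - \frac{59701}{8} \approx -7462.6$)
$o + Y{\left(-40 - 119 \right)} = - \frac{59701}{8} + \frac{2 \left(-40 - 119\right)}{7} = - \frac{59701}{8} + \frac{2}{7} \left(-159\right) = - \frac{59701}{8} - \frac{318}{7} = - \frac{420451}{56}$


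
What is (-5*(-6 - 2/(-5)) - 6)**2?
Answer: 484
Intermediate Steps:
(-5*(-6 - 2/(-5)) - 6)**2 = (-5*(-6 - 2*(-1/5)) - 6)**2 = (-5*(-6 + 2/5) - 6)**2 = (-5*(-28/5) - 6)**2 = (28 - 6)**2 = 22**2 = 484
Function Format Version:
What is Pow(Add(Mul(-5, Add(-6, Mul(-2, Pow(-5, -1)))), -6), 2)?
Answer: 484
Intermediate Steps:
Pow(Add(Mul(-5, Add(-6, Mul(-2, Pow(-5, -1)))), -6), 2) = Pow(Add(Mul(-5, Add(-6, Mul(-2, Rational(-1, 5)))), -6), 2) = Pow(Add(Mul(-5, Add(-6, Rational(2, 5))), -6), 2) = Pow(Add(Mul(-5, Rational(-28, 5)), -6), 2) = Pow(Add(28, -6), 2) = Pow(22, 2) = 484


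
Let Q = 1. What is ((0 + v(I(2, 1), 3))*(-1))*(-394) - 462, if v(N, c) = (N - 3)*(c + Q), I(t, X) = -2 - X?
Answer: -9918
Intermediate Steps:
v(N, c) = (1 + c)*(-3 + N) (v(N, c) = (N - 3)*(c + 1) = (-3 + N)*(1 + c) = (1 + c)*(-3 + N))
((0 + v(I(2, 1), 3))*(-1))*(-394) - 462 = ((0 + (-3 + (-2 - 1*1) - 3*3 + (-2 - 1*1)*3))*(-1))*(-394) - 462 = ((0 + (-3 + (-2 - 1) - 9 + (-2 - 1)*3))*(-1))*(-394) - 462 = ((0 + (-3 - 3 - 9 - 3*3))*(-1))*(-394) - 462 = ((0 + (-3 - 3 - 9 - 9))*(-1))*(-394) - 462 = ((0 - 24)*(-1))*(-394) - 462 = -24*(-1)*(-394) - 462 = 24*(-394) - 462 = -9456 - 462 = -9918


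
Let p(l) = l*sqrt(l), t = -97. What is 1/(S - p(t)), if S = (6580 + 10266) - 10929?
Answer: 61/370346 - I*sqrt(97)/370346 ≈ 0.00016471 - 2.6594e-5*I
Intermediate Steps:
p(l) = l**(3/2)
S = 5917 (S = 16846 - 10929 = 5917)
1/(S - p(t)) = 1/(5917 - (-97)**(3/2)) = 1/(5917 - (-97)*I*sqrt(97)) = 1/(5917 + 97*I*sqrt(97))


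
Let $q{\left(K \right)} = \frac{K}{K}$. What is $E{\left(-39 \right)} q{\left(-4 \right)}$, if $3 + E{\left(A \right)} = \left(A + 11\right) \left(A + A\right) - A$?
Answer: $2220$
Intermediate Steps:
$E{\left(A \right)} = -3 - A + 2 A \left(11 + A\right)$ ($E{\left(A \right)} = -3 - \left(A - \left(A + 11\right) \left(A + A\right)\right) = -3 - \left(A - \left(11 + A\right) 2 A\right) = -3 + \left(2 A \left(11 + A\right) - A\right) = -3 + \left(- A + 2 A \left(11 + A\right)\right) = -3 - A + 2 A \left(11 + A\right)$)
$q{\left(K \right)} = 1$
$E{\left(-39 \right)} q{\left(-4 \right)} = \left(-3 + 2 \left(-39\right)^{2} + 21 \left(-39\right)\right) 1 = \left(-3 + 2 \cdot 1521 - 819\right) 1 = \left(-3 + 3042 - 819\right) 1 = 2220 \cdot 1 = 2220$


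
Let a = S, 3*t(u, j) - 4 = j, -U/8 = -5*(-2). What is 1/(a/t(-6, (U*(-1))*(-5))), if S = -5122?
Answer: 66/2561 ≈ 0.025771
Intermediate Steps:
U = -80 (U = -(-40)*(-2) = -8*10 = -80)
t(u, j) = 4/3 + j/3
a = -5122
1/(a/t(-6, (U*(-1))*(-5))) = 1/(-5122/(4/3 + (-80*(-1)*(-5))/3)) = 1/(-5122/(4/3 + (80*(-5))/3)) = 1/(-5122/(4/3 + (⅓)*(-400))) = 1/(-5122/(4/3 - 400/3)) = 1/(-5122/(-132)) = 1/(-5122*(-1/132)) = 1/(2561/66) = 66/2561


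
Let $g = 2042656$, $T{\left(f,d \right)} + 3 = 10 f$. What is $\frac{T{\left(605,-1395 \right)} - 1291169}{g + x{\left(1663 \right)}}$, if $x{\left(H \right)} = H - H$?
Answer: $- \frac{642561}{1021328} \approx -0.62914$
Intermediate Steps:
$T{\left(f,d \right)} = -3 + 10 f$
$x{\left(H \right)} = 0$
$\frac{T{\left(605,-1395 \right)} - 1291169}{g + x{\left(1663 \right)}} = \frac{\left(-3 + 10 \cdot 605\right) - 1291169}{2042656 + 0} = \frac{\left(-3 + 6050\right) - 1291169}{2042656} = \left(6047 - 1291169\right) \frac{1}{2042656} = \left(-1285122\right) \frac{1}{2042656} = - \frac{642561}{1021328}$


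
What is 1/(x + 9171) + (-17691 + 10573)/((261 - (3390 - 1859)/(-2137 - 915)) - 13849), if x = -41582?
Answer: 704059502851/1344053217495 ≈ 0.52383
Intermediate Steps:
1/(x + 9171) + (-17691 + 10573)/((261 - (3390 - 1859)/(-2137 - 915)) - 13849) = 1/(-41582 + 9171) + (-17691 + 10573)/((261 - (3390 - 1859)/(-2137 - 915)) - 13849) = 1/(-32411) - 7118/((261 - 1531/(-3052)) - 13849) = -1/32411 - 7118/((261 - 1531*(-1)/3052) - 13849) = -1/32411 - 7118/((261 - 1*(-1531/3052)) - 13849) = -1/32411 - 7118/((261 + 1531/3052) - 13849) = -1/32411 - 7118/(798103/3052 - 13849) = -1/32411 - 7118/(-41469045/3052) = -1/32411 - 7118*(-3052/41469045) = -1/32411 + 21724136/41469045 = 704059502851/1344053217495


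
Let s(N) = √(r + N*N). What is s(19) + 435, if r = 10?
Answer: 435 + √371 ≈ 454.26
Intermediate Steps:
s(N) = √(10 + N²) (s(N) = √(10 + N*N) = √(10 + N²))
s(19) + 435 = √(10 + 19²) + 435 = √(10 + 361) + 435 = √371 + 435 = 435 + √371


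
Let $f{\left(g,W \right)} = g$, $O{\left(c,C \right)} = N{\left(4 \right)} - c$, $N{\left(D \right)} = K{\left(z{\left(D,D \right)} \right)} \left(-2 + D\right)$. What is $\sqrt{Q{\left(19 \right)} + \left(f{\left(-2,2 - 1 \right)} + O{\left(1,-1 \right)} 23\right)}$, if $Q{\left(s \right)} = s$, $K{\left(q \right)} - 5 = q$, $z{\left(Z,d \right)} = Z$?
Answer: $2 \sqrt{102} \approx 20.199$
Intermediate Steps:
$K{\left(q \right)} = 5 + q$
$N{\left(D \right)} = \left(-2 + D\right) \left(5 + D\right)$ ($N{\left(D \right)} = \left(5 + D\right) \left(-2 + D\right) = \left(-2 + D\right) \left(5 + D\right)$)
$O{\left(c,C \right)} = 18 - c$ ($O{\left(c,C \right)} = \left(-2 + 4\right) \left(5 + 4\right) - c = 2 \cdot 9 - c = 18 - c$)
$\sqrt{Q{\left(19 \right)} + \left(f{\left(-2,2 - 1 \right)} + O{\left(1,-1 \right)} 23\right)} = \sqrt{19 - \left(2 - \left(18 - 1\right) 23\right)} = \sqrt{19 + \left(-2 + 17 \cdot 23\right)} = \sqrt{19 + \left(-2 + 391\right)} = \sqrt{19 + 389} = \sqrt{408} = 2 \sqrt{102}$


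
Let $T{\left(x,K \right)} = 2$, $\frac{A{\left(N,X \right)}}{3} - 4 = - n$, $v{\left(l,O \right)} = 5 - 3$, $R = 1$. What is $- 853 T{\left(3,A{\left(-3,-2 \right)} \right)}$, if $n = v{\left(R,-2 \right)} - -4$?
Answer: $-1706$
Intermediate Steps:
$v{\left(l,O \right)} = 2$
$n = 6$ ($n = 2 - -4 = 2 + 4 = 6$)
$A{\left(N,X \right)} = -6$ ($A{\left(N,X \right)} = 12 + 3 \left(\left(-1\right) 6\right) = 12 + 3 \left(-6\right) = 12 - 18 = -6$)
$- 853 T{\left(3,A{\left(-3,-2 \right)} \right)} = \left(-853\right) 2 = -1706$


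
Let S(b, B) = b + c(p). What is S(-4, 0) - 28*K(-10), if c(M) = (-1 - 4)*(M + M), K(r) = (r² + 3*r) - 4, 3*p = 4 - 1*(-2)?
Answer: -1872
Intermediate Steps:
p = 2 (p = (4 - 1*(-2))/3 = (4 + 2)/3 = (⅓)*6 = 2)
K(r) = -4 + r² + 3*r
c(M) = -10*M
S(b, B) = -20 + b (S(b, B) = b - 10*2 = b - 20 = -20 + b)
S(-4, 0) - 28*K(-10) = (-20 - 4) - 28*(-4 + (-10)² + 3*(-10)) = -24 - 28*(-4 + 100 - 30) = -24 - 28*66 = -24 - 1848 = -1872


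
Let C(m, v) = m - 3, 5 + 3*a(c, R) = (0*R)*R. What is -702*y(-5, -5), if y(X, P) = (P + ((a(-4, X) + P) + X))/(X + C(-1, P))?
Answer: -1300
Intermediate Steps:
a(c, R) = -5/3 (a(c, R) = -5/3 + ((0*R)*R)/3 = -5/3 + (0*R)/3 = -5/3 + (⅓)*0 = -5/3 + 0 = -5/3)
C(m, v) = -3 + m
y(X, P) = (-5/3 + X + 2*P)/(-4 + X) (y(X, P) = (P + ((-5/3 + P) + X))/(X + (-3 - 1)) = (P + (-5/3 + P + X))/(X - 4) = (-5/3 + X + 2*P)/(-4 + X))
-702*y(-5, -5) = -702*(-5/3 - 5 + 2*(-5))/(-4 - 5) = -702*(-5/3 - 5 - 10)/(-9) = -(-78)*(-50)/3 = -702*50/27 = -1300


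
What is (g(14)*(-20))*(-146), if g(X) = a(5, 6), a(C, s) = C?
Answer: 14600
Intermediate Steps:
g(X) = 5
(g(14)*(-20))*(-146) = (5*(-20))*(-146) = -100*(-146) = 14600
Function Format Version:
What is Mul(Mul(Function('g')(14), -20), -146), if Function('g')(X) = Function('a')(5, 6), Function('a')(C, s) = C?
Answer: 14600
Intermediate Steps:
Function('g')(X) = 5
Mul(Mul(Function('g')(14), -20), -146) = Mul(Mul(5, -20), -146) = Mul(-100, -146) = 14600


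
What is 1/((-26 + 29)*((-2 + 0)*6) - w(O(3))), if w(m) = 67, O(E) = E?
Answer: -1/103 ≈ -0.0097087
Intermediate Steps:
1/((-26 + 29)*((-2 + 0)*6) - w(O(3))) = 1/((-26 + 29)*((-2 + 0)*6) - 1*67) = 1/(3*(-2*6) - 67) = 1/(3*(-12) - 67) = 1/(-36 - 67) = 1/(-103) = -1/103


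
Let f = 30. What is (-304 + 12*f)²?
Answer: 3136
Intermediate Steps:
(-304 + 12*f)² = (-304 + 12*30)² = (-304 + 360)² = 56² = 3136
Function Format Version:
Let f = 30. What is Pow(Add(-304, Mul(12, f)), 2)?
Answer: 3136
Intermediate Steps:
Pow(Add(-304, Mul(12, f)), 2) = Pow(Add(-304, Mul(12, 30)), 2) = Pow(Add(-304, 360), 2) = Pow(56, 2) = 3136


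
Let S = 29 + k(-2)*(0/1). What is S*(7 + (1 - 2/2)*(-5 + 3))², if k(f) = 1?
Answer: 1421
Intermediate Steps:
S = 29 (S = 29 + 1*(0/1) = 29 + 1*(0*1) = 29 + 1*0 = 29 + 0 = 29)
S*(7 + (1 - 2/2)*(-5 + 3))² = 29*(7 + (1 - 2/2)*(-5 + 3))² = 29*(7 + (1 - 2*½)*(-2))² = 29*(7 + (1 - 1)*(-2))² = 29*(7 + 0*(-2))² = 29*(7 + 0)² = 29*7² = 29*49 = 1421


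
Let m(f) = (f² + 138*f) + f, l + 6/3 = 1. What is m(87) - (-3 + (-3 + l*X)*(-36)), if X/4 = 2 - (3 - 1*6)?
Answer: 18837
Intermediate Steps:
l = -1 (l = -2 + 1 = -1)
X = 20 (X = 4*(2 - (3 - 1*6)) = 4*(2 - (3 - 6)) = 4*(2 - 1*(-3)) = 4*(2 + 3) = 4*5 = 20)
m(f) = f² + 139*f
m(87) - (-3 + (-3 + l*X)*(-36)) = 87*(139 + 87) - (-3 + (-3 - 1*20)*(-36)) = 87*226 - (-3 + (-3 - 20)*(-36)) = 19662 - (-3 - 23*(-36)) = 19662 - (-3 + 828) = 19662 - 1*825 = 19662 - 825 = 18837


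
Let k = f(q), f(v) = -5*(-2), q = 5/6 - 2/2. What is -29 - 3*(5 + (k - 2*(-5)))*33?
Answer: -2504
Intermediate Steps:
q = -⅙ (q = 5*(⅙) - 2*½ = ⅚ - 1 = -⅙ ≈ -0.16667)
f(v) = 10
k = 10
-29 - 3*(5 + (k - 2*(-5)))*33 = -29 - 3*(5 + (10 - 2*(-5)))*33 = -29 - 3*(5 + (10 + 10))*33 = -29 - 3*(5 + 20)*33 = -29 - 3*25*33 = -29 - 75*33 = -29 - 2475 = -2504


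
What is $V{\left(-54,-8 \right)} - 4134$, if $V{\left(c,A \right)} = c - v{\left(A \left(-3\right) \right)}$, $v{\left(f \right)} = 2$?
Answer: $-4190$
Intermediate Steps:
$V{\left(c,A \right)} = -2 + c$ ($V{\left(c,A \right)} = c - 2 = -2 + c$)
$V{\left(-54,-8 \right)} - 4134 = \left(-2 - 54\right) - 4134 = -56 - 4134 = -4190$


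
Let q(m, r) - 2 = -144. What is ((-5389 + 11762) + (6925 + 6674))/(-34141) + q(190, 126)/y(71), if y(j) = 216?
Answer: -4580987/3687228 ≈ -1.2424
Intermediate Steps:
q(m, r) = -142 (q(m, r) = 2 - 144 = -142)
((-5389 + 11762) + (6925 + 6674))/(-34141) + q(190, 126)/y(71) = ((-5389 + 11762) + (6925 + 6674))/(-34141) - 142/216 = (6373 + 13599)*(-1/34141) - 142*1/216 = 19972*(-1/34141) - 71/108 = -19972/34141 - 71/108 = -4580987/3687228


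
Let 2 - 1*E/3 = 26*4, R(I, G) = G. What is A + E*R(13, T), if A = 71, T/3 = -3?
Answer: 2825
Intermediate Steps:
T = -9 (T = 3*(-3) = -9)
E = -306 (E = 6 - 78*4 = 6 - 3*104 = 6 - 312 = -306)
A + E*R(13, T) = 71 - 306*(-9) = 71 + 2754 = 2825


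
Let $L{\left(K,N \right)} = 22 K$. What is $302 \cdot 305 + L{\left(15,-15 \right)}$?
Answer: $92440$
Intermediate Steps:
$302 \cdot 305 + L{\left(15,-15 \right)} = 302 \cdot 305 + 22 \cdot 15 = 92110 + 330 = 92440$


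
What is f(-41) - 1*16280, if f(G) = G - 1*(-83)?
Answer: -16238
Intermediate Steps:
f(G) = 83 + G (f(G) = G + 83 = 83 + G)
f(-41) - 1*16280 = (83 - 41) - 1*16280 = 42 - 16280 = -16238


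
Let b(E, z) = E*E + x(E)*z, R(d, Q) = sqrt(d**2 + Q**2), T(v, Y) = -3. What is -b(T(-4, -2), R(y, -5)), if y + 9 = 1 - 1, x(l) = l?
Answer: -9 + 3*sqrt(106) ≈ 21.887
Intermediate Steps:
y = -9 (y = -9 + (1 - 1) = -9 + 0 = -9)
R(d, Q) = sqrt(Q**2 + d**2)
b(E, z) = E**2 + E*z (b(E, z) = E*E + E*z = E**2 + E*z)
-b(T(-4, -2), R(y, -5)) = -(-3)*(-3 + sqrt((-5)**2 + (-9)**2)) = -(-3)*(-3 + sqrt(25 + 81)) = -(-3)*(-3 + sqrt(106)) = -(9 - 3*sqrt(106)) = -9 + 3*sqrt(106)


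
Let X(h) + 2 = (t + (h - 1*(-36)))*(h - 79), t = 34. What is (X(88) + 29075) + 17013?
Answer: 47508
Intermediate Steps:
X(h) = -2 + (-79 + h)*(70 + h) (X(h) = -2 + (34 + (h - 1*(-36)))*(h - 79) = -2 + (34 + (h + 36))*(-79 + h) = -2 + (34 + (36 + h))*(-79 + h) = -2 + (70 + h)*(-79 + h) = -2 + (-79 + h)*(70 + h))
(X(88) + 29075) + 17013 = ((-5532 + 88² - 9*88) + 29075) + 17013 = ((-5532 + 7744 - 792) + 29075) + 17013 = (1420 + 29075) + 17013 = 30495 + 17013 = 47508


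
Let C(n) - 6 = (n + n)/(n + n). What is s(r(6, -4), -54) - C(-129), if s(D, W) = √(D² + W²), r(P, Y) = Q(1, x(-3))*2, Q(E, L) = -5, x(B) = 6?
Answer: -7 + 2*√754 ≈ 47.918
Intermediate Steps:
C(n) = 7 (C(n) = 6 + (n + n)/(n + n) = 6 + (2*n)/((2*n)) = 6 + (2*n)*(1/(2*n)) = 6 + 1 = 7)
r(P, Y) = -10 (r(P, Y) = -5*2 = -10)
s(r(6, -4), -54) - C(-129) = √((-10)² + (-54)²) - 1*7 = √(100 + 2916) - 7 = √3016 - 7 = 2*√754 - 7 = -7 + 2*√754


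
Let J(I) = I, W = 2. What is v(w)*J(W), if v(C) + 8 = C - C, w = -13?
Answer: -16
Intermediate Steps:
v(C) = -8 (v(C) = -8 + (C - C) = -8 + 0 = -8)
v(w)*J(W) = -8*2 = -16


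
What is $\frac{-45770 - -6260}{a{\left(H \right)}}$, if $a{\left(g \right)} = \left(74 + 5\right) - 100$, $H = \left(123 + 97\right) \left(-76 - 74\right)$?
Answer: $\frac{13170}{7} \approx 1881.4$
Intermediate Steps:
$H = -33000$ ($H = 220 \left(-150\right) = -33000$)
$a{\left(g \right)} = -21$ ($a{\left(g \right)} = 79 - 100 = -21$)
$\frac{-45770 - -6260}{a{\left(H \right)}} = \frac{-45770 - -6260}{-21} = \left(-45770 + 6260\right) \left(- \frac{1}{21}\right) = \left(-39510\right) \left(- \frac{1}{21}\right) = \frac{13170}{7}$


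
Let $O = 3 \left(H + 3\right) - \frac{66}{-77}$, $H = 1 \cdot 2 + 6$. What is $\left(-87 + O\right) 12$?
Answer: $- \frac{4464}{7} \approx -637.71$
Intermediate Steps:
$H = 8$ ($H = 2 + 6 = 8$)
$O = \frac{237}{7}$ ($O = 3 \left(8 + 3\right) - \frac{66}{-77} = 3 \cdot 11 - - \frac{6}{7} = 33 + \frac{6}{7} = \frac{237}{7} \approx 33.857$)
$\left(-87 + O\right) 12 = \left(-87 + \frac{237}{7}\right) 12 = \left(- \frac{372}{7}\right) 12 = - \frac{4464}{7}$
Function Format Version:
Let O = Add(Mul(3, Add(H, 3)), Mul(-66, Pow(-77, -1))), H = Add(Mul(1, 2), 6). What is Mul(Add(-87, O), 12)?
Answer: Rational(-4464, 7) ≈ -637.71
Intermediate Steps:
H = 8 (H = Add(2, 6) = 8)
O = Rational(237, 7) (O = Add(Mul(3, Add(8, 3)), Mul(-66, Pow(-77, -1))) = Add(Mul(3, 11), Mul(-66, Rational(-1, 77))) = Add(33, Rational(6, 7)) = Rational(237, 7) ≈ 33.857)
Mul(Add(-87, O), 12) = Mul(Add(-87, Rational(237, 7)), 12) = Mul(Rational(-372, 7), 12) = Rational(-4464, 7)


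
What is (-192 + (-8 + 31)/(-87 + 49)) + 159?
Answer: -1277/38 ≈ -33.605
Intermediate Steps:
(-192 + (-8 + 31)/(-87 + 49)) + 159 = (-192 + 23/(-38)) + 159 = (-192 + 23*(-1/38)) + 159 = (-192 - 23/38) + 159 = -7319/38 + 159 = -1277/38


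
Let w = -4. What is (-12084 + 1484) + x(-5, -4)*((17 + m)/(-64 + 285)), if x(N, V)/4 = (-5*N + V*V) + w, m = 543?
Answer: -2259720/221 ≈ -10225.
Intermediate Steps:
x(N, V) = -16 - 20*N + 4*V**2 (x(N, V) = 4*((-5*N + V*V) - 4) = 4*((-5*N + V**2) - 4) = 4*((V**2 - 5*N) - 4) = 4*(-4 + V**2 - 5*N) = -16 - 20*N + 4*V**2)
(-12084 + 1484) + x(-5, -4)*((17 + m)/(-64 + 285)) = (-12084 + 1484) + (-16 - 20*(-5) + 4*(-4)**2)*((17 + 543)/(-64 + 285)) = -10600 + (-16 + 100 + 4*16)*(560/221) = -10600 + (-16 + 100 + 64)*(560*(1/221)) = -10600 + 148*(560/221) = -10600 + 82880/221 = -2259720/221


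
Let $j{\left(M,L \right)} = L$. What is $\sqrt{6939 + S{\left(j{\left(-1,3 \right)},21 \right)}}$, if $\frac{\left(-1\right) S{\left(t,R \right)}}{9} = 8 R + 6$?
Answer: $3 \sqrt{597} \approx 73.301$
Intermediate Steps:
$S{\left(t,R \right)} = -54 - 72 R$ ($S{\left(t,R \right)} = - 9 \left(8 R + 6\right) = - 9 \left(6 + 8 R\right) = -54 - 72 R$)
$\sqrt{6939 + S{\left(j{\left(-1,3 \right)},21 \right)}} = \sqrt{6939 - 1566} = \sqrt{5373} = 3 \sqrt{597}$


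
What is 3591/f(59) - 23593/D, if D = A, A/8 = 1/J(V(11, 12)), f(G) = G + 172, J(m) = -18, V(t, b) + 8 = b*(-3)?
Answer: 2336391/44 ≈ 53100.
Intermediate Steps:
V(t, b) = -8 - 3*b (V(t, b) = -8 + b*(-3) = -8 - 3*b)
f(G) = 172 + G
A = -4/9 (A = 8/(-18) = 8*(-1/18) = -4/9 ≈ -0.44444)
D = -4/9 ≈ -0.44444
3591/f(59) - 23593/D = 3591/(172 + 59) - 23593/(-4/9) = 3591/231 - 23593*(-9/4) = 3591*(1/231) + 212337/4 = 171/11 + 212337/4 = 2336391/44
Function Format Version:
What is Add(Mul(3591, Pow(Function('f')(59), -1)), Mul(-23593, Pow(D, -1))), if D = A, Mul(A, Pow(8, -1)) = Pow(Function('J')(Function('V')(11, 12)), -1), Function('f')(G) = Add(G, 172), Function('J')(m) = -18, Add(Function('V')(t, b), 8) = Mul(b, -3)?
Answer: Rational(2336391, 44) ≈ 53100.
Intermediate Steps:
Function('V')(t, b) = Add(-8, Mul(-3, b)) (Function('V')(t, b) = Add(-8, Mul(b, -3)) = Add(-8, Mul(-3, b)))
Function('f')(G) = Add(172, G)
A = Rational(-4, 9) (A = Mul(8, Pow(-18, -1)) = Mul(8, Rational(-1, 18)) = Rational(-4, 9) ≈ -0.44444)
D = Rational(-4, 9) ≈ -0.44444
Add(Mul(3591, Pow(Function('f')(59), -1)), Mul(-23593, Pow(D, -1))) = Add(Mul(3591, Pow(Add(172, 59), -1)), Mul(-23593, Pow(Rational(-4, 9), -1))) = Add(Mul(3591, Pow(231, -1)), Mul(-23593, Rational(-9, 4))) = Add(Mul(3591, Rational(1, 231)), Rational(212337, 4)) = Add(Rational(171, 11), Rational(212337, 4)) = Rational(2336391, 44)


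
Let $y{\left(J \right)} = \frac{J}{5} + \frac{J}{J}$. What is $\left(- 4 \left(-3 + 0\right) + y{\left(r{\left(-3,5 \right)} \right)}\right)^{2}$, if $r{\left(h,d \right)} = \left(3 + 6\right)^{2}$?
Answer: $\frac{21316}{25} \approx 852.64$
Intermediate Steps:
$r{\left(h,d \right)} = 81$ ($r{\left(h,d \right)} = 9^{2} = 81$)
$y{\left(J \right)} = 1 + \frac{J}{5}$ ($y{\left(J \right)} = J \frac{1}{5} + 1 = \frac{J}{5} + 1 = 1 + \frac{J}{5}$)
$\left(- 4 \left(-3 + 0\right) + y{\left(r{\left(-3,5 \right)} \right)}\right)^{2} = \left(- 4 \left(-3 + 0\right) + \left(1 + \frac{1}{5} \cdot 81\right)\right)^{2} = \left(\left(-4\right) \left(-3\right) + \left(1 + \frac{81}{5}\right)\right)^{2} = \left(12 + \frac{86}{5}\right)^{2} = \left(\frac{146}{5}\right)^{2} = \frac{21316}{25}$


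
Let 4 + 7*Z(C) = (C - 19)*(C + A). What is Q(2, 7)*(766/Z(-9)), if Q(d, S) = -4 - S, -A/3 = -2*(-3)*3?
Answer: -2681/80 ≈ -33.513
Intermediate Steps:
A = -54 (A = -3*(-2*(-3))*3 = -18*3 = -3*18 = -54)
Z(C) = -4/7 + (-54 + C)*(-19 + C)/7 (Z(C) = -4/7 + ((C - 19)*(C - 54))/7 = -4/7 + ((-19 + C)*(-54 + C))/7 = -4/7 + ((-54 + C)*(-19 + C))/7 = -4/7 + (-54 + C)*(-19 + C)/7)
Q(2, 7)*(766/Z(-9)) = (-4 - 1*7)*(766/(146 - 73/7*(-9) + (⅐)*(-9)²)) = (-4 - 7)*(766/(146 + 657/7 + (⅐)*81)) = -8426/(146 + 657/7 + 81/7) = -8426/1760/7 = -8426*7/1760 = -11*2681/880 = -2681/80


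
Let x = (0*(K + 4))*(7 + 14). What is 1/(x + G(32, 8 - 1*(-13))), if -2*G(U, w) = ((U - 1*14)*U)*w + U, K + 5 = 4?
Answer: -1/6064 ≈ -0.00016491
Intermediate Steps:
K = -1 (K = -5 + 4 = -1)
G(U, w) = -U/2 - U*w*(-14 + U)/2 (G(U, w) = -(((U - 1*14)*U)*w + U)/2 = -(((U - 14)*U)*w + U)/2 = -(((-14 + U)*U)*w + U)/2 = -((U*(-14 + U))*w + U)/2 = -(U*w*(-14 + U) + U)/2 = -(U + U*w*(-14 + U))/2 = -U/2 - U*w*(-14 + U)/2)
x = 0 (x = (0*(-1 + 4))*(7 + 14) = (0*3)*21 = 0*21 = 0)
1/(x + G(32, 8 - 1*(-13))) = 1/(0 + (½)*32*(-1 + 14*(8 - 1*(-13)) - 1*32*(8 - 1*(-13)))) = 1/(0 + (½)*32*(-1 + 14*(8 + 13) - 1*32*(8 + 13))) = 1/(0 + (½)*32*(-1 + 14*21 - 1*32*21)) = 1/(0 + (½)*32*(-1 + 294 - 672)) = 1/(0 + (½)*32*(-379)) = 1/(0 - 6064) = 1/(-6064) = -1/6064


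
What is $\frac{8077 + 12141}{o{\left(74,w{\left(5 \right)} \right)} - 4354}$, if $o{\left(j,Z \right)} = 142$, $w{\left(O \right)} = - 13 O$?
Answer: $- \frac{10109}{2106} \approx -4.8001$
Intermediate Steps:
$\frac{8077 + 12141}{o{\left(74,w{\left(5 \right)} \right)} - 4354} = \frac{8077 + 12141}{142 - 4354} = \frac{20218}{-4212} = 20218 \left(- \frac{1}{4212}\right) = - \frac{10109}{2106}$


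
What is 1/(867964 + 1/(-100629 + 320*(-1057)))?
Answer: 438869/380922492715 ≈ 1.1521e-6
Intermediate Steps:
1/(867964 + 1/(-100629 + 320*(-1057))) = 1/(867964 + 1/(-100629 - 338240)) = 1/(867964 + 1/(-438869)) = 1/(867964 - 1/438869) = 1/(380922492715/438869) = 438869/380922492715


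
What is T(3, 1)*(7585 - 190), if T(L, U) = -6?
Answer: -44370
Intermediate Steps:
T(3, 1)*(7585 - 190) = -6*(7585 - 190) = -6*7395 = -44370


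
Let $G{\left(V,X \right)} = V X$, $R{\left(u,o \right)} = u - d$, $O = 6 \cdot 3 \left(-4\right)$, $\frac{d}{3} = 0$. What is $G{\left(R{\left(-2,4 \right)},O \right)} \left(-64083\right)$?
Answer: $-9227952$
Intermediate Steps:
$d = 0$ ($d = 3 \cdot 0 = 0$)
$O = -72$ ($O = 18 \left(-4\right) = -72$)
$R{\left(u,o \right)} = u$ ($R{\left(u,o \right)} = u - 0 = u + 0 = u$)
$G{\left(R{\left(-2,4 \right)},O \right)} \left(-64083\right) = \left(-2\right) \left(-72\right) \left(-64083\right) = 144 \left(-64083\right) = -9227952$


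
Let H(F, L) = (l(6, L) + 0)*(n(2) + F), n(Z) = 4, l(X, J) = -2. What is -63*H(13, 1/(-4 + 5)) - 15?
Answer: 2127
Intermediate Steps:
H(F, L) = -8 - 2*F (H(F, L) = (-2 + 0)*(4 + F) = -2*(4 + F) = -8 - 2*F)
-63*H(13, 1/(-4 + 5)) - 15 = -63*(-8 - 2*13) - 15 = -63*(-8 - 26) - 15 = -63*(-34) - 15 = 2142 - 15 = 2127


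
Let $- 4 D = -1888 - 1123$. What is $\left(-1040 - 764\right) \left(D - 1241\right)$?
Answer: $880803$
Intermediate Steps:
$D = \frac{3011}{4}$ ($D = - \frac{-1888 - 1123}{4} = \left(- \frac{1}{4}\right) \left(-3011\right) = \frac{3011}{4} \approx 752.75$)
$\left(-1040 - 764\right) \left(D - 1241\right) = \left(-1040 - 764\right) \left(\frac{3011}{4} - 1241\right) = \left(-1804\right) \left(- \frac{1953}{4}\right) = 880803$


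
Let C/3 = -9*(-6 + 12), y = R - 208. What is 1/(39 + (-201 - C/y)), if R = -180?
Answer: -194/31509 ≈ -0.0061570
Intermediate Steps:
y = -388 (y = -180 - 208 = -388)
C = -162 (C = 3*(-9*(-6 + 12)) = 3*(-9*6) = 3*(-54) = -162)
1/(39 + (-201 - C/y)) = 1/(39 + (-201 - (-162)/(-388))) = 1/(39 + (-201 - (-162)*(-1)/388)) = 1/(39 + (-201 - 1*81/194)) = 1/(39 + (-201 - 81/194)) = 1/(39 - 39075/194) = 1/(-31509/194) = -194/31509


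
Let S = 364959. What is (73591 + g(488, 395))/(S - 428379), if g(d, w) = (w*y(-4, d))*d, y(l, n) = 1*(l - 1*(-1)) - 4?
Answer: 60749/3020 ≈ 20.116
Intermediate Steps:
y(l, n) = -3 + l (y(l, n) = 1*(l + 1) - 4 = 1*(1 + l) - 4 = (1 + l) - 4 = -3 + l)
g(d, w) = -7*d*w (g(d, w) = (w*(-3 - 4))*d = (w*(-7))*d = (-7*w)*d = -7*d*w)
(73591 + g(488, 395))/(S - 428379) = (73591 - 7*488*395)/(364959 - 428379) = (73591 - 1349320)/(-63420) = -1275729*(-1/63420) = 60749/3020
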